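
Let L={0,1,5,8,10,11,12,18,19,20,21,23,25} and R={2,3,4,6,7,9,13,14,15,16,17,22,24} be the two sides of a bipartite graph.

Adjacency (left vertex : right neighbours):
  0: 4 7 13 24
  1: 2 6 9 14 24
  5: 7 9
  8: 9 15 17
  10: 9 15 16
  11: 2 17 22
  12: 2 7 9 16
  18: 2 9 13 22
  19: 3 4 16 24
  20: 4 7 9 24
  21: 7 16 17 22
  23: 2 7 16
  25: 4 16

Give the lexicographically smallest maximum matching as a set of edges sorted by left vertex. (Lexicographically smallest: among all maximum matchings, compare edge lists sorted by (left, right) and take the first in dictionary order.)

|M| = 12 (so the lex-smallest maximum matching has 12 edges)
process left vertices in ascending order; for each, take the smallest-labelled available neighbour that still permits 12 edges overall, or leave it unmatched if none does
lex-smallest matching: {0-4, 1-6, 5-7, 8-9, 10-15, 11-17, 12-2, 18-13, 19-3, 20-24, 21-22, 23-16}

Lex-smallest maximum matching: {(0,4), (1,6), (5,7), (8,9), (10,15), (11,17), (12,2), (18,13), (19,3), (20,24), (21,22), (23,16)}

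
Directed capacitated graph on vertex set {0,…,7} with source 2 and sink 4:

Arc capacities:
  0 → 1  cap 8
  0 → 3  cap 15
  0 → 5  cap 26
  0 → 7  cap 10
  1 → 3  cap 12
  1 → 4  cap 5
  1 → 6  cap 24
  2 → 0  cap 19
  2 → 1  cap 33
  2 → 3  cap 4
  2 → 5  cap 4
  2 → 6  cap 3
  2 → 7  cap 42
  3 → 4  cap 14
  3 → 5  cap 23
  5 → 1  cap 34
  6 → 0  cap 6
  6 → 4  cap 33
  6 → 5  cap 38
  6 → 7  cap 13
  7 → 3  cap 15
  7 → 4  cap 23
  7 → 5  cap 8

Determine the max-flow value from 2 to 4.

augment #1: 2→1→4 bottleneck 5, total now 5
augment #2: 2→3→4 bottleneck 4, total now 9
augment #3: 2→6→4 bottleneck 3, total now 12
augment #4: 2→7→4 bottleneck 23, total now 35
augment #5: 2→0→3→4 bottleneck 10, total now 45
augment #6: 2→1→6→4 bottleneck 24, total now 69

Maximum flow value: 69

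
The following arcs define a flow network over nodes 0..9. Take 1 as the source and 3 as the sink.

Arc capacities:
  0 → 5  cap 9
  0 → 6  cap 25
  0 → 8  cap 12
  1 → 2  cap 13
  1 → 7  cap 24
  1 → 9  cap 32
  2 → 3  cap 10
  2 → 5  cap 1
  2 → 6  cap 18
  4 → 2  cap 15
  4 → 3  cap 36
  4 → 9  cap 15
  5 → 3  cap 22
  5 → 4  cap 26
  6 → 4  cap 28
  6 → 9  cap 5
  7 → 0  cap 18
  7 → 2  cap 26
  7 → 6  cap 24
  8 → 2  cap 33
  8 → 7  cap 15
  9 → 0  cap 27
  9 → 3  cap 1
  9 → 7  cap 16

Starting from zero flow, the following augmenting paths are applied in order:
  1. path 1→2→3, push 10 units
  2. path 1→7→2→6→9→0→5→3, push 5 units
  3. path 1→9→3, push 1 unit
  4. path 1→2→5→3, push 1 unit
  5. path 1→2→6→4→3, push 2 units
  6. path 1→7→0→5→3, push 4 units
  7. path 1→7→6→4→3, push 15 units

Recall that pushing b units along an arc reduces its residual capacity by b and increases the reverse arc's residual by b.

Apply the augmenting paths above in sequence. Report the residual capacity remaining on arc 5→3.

after path 1 (1→2→3, push 10): res(5,3)=22
after path 2 (1→7→2→6→9→0→5→3, push 5): res(5,3)=17
after path 3 (1→9→3, push 1): res(5,3)=17
after path 4 (1→2→5→3, push 1): res(5,3)=16
after path 5 (1→2→6→4→3, push 2): res(5,3)=16
after path 6 (1→7→0→5→3, push 4): res(5,3)=12
after path 7 (1→7→6→4→3, push 15): res(5,3)=12

Residual capacity of (5,3): 12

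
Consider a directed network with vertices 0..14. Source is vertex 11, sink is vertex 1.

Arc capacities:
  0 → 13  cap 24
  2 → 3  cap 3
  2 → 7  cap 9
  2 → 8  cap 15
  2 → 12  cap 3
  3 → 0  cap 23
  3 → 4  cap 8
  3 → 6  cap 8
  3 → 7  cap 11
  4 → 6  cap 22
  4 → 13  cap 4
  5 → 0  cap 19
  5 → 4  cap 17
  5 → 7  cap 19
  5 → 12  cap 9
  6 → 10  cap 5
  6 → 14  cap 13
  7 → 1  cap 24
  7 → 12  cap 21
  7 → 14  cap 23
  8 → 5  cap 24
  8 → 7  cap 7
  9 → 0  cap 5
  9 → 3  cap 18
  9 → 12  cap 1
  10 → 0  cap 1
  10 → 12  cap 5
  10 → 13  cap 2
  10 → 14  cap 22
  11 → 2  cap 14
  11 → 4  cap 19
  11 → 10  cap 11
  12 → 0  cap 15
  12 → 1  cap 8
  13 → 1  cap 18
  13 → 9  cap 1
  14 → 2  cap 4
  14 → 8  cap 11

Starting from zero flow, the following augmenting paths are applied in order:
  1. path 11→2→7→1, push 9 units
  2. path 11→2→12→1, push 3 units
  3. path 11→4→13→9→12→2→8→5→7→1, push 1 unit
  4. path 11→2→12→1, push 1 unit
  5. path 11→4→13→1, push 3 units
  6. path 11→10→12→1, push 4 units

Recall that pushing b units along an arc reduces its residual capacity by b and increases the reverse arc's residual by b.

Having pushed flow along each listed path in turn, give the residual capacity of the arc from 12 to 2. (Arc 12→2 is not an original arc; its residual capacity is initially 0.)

after path 1 (11→2→7→1, push 9): res(12,2)=0
after path 2 (11→2→12→1, push 3): res(12,2)=3
after path 3 (11→4→13→9→12→2→8→5→7→1, push 1): res(12,2)=2
after path 4 (11→2→12→1, push 1): res(12,2)=3
after path 5 (11→4→13→1, push 3): res(12,2)=3
after path 6 (11→10→12→1, push 4): res(12,2)=3

Residual capacity of (12,2): 3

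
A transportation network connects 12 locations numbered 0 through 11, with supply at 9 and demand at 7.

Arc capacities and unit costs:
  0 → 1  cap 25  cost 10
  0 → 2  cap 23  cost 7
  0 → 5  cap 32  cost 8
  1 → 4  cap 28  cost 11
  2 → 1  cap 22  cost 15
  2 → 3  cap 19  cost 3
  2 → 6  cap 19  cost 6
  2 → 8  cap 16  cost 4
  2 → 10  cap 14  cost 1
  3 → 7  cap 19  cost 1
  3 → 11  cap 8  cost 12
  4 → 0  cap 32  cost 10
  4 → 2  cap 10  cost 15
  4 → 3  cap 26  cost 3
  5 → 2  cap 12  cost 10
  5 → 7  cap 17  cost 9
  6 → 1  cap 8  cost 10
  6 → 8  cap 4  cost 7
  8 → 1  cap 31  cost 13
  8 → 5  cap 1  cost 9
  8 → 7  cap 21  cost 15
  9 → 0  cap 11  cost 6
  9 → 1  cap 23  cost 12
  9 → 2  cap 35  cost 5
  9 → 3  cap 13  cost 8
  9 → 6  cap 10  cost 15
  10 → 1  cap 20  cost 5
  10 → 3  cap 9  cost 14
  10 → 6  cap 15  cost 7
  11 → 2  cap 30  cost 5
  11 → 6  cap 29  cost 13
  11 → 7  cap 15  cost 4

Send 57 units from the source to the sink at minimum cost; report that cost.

shortest-cost path #1: 9→3→7 push 13 @ unit cost 9 (adds 117)
shortest-cost path #2: 9→2→3→7 push 6 @ unit cost 9 (adds 54)
shortest-cost path #3: 9→0→5→7 push 11 @ unit cost 23 (adds 253)
shortest-cost path #4: 9→2→8→7 push 16 @ unit cost 24 (adds 384)
shortest-cost path #5: 9→2→3→11→7 push 8 @ unit cost 24 (adds 192)
shortest-cost path #6: 9→2→6→8→7 push 3 @ unit cost 33 (adds 99)
total cost = 1099

Minimum cost for 57 units: 1099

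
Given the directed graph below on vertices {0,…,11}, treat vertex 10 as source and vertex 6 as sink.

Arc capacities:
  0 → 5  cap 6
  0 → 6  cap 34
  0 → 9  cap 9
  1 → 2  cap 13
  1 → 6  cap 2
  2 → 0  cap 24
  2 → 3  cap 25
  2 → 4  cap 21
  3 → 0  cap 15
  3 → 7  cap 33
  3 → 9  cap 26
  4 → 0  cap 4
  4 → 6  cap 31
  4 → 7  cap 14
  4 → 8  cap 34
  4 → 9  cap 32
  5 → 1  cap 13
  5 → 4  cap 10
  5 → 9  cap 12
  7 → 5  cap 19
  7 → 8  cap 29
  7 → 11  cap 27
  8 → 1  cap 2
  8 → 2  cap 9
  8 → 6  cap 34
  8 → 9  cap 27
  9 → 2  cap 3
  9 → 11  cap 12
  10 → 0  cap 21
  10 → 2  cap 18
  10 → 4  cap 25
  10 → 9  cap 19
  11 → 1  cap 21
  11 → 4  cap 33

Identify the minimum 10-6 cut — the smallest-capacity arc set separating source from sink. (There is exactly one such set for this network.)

Min-cut arcs: {(9,2), (9,11), (10,0), (10,2), (10,4)} (total capacity 79)

augment #1: 10→0→6 push 21
augment #2: 10→4→6 push 25
augment #3: 10→2→0→6 push 13
augment #4: 10→2→4→6 push 5
augment #5: 10→9→2→4→6 push 1
augment #6: 10→9→11→1→6 push 2
augment #7: 10→9→2→4→8→6 push 2
augment #8: 10→9→11→4→8→6 push 10
max flow = 79; residual-reachable set from 10 gives S-side
cut edges (S→T): {(9,2), (9,11), (10,0), (10,2), (10,4)} total cap 79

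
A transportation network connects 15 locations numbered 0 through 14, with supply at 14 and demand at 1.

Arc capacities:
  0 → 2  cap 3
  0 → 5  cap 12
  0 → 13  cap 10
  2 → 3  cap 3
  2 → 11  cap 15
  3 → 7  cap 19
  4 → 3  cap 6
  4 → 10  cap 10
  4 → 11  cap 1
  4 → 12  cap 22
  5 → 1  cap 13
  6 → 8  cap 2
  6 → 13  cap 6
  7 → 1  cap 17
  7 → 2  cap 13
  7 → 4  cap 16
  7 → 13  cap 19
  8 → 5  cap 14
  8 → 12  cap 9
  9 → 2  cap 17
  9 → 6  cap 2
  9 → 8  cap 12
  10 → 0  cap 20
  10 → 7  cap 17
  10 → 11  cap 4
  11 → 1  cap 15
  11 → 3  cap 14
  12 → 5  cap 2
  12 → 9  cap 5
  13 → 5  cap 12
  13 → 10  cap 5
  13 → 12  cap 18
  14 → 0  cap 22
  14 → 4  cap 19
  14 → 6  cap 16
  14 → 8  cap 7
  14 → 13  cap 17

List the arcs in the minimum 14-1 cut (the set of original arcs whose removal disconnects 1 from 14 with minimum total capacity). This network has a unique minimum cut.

Min-cut arcs: {(0,2), (4,3), (4,10), (4,11), (5,1), (12,9), (13,10)} (total capacity 43)

augment #1: 14→0→5→1 push 12
augment #2: 14→4→11→1 push 1
augment #3: 14→8→5→1 push 1
augment #4: 14→0→2→11→1 push 3
augment #5: 14→4→3→7→1 push 6
augment #6: 14→4→10→7→1 push 10
augment #7: 14→13→10→7→1 push 1
augment #8: 14→13→10→11→1 push 4
augment #9: 14→4→12→9→2→11→1 push 2
augment #10: 14→8→12→9→2→11→1 push 3
max flow = 43; residual-reachable set from 14 gives S-side
cut edges (S→T): {(0,2), (4,3), (4,10), (4,11), (5,1), (12,9), (13,10)} total cap 43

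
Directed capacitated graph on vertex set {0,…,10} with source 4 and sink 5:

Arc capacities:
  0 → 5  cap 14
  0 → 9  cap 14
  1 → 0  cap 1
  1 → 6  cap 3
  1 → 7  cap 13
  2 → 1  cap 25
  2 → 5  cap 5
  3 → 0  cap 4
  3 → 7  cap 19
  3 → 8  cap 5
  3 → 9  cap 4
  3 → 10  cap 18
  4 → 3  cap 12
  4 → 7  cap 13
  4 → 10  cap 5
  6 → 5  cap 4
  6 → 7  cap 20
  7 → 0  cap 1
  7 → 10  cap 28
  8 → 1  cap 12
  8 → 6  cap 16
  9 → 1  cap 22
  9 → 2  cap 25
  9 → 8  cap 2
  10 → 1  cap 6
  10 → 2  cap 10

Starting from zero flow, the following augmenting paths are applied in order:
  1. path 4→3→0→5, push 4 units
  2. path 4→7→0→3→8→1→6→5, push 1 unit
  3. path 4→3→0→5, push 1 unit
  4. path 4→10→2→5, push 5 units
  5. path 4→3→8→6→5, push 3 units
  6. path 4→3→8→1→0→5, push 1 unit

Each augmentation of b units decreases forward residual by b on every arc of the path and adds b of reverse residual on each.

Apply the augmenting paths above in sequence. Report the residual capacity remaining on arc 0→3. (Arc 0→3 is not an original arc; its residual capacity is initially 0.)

after path 1 (4→3→0→5, push 4): res(0,3)=4
after path 2 (4→7→0→3→8→1→6→5, push 1): res(0,3)=3
after path 3 (4→3→0→5, push 1): res(0,3)=4
after path 4 (4→10→2→5, push 5): res(0,3)=4
after path 5 (4→3→8→6→5, push 3): res(0,3)=4
after path 6 (4→3→8→1→0→5, push 1): res(0,3)=4

Residual capacity of (0,3): 4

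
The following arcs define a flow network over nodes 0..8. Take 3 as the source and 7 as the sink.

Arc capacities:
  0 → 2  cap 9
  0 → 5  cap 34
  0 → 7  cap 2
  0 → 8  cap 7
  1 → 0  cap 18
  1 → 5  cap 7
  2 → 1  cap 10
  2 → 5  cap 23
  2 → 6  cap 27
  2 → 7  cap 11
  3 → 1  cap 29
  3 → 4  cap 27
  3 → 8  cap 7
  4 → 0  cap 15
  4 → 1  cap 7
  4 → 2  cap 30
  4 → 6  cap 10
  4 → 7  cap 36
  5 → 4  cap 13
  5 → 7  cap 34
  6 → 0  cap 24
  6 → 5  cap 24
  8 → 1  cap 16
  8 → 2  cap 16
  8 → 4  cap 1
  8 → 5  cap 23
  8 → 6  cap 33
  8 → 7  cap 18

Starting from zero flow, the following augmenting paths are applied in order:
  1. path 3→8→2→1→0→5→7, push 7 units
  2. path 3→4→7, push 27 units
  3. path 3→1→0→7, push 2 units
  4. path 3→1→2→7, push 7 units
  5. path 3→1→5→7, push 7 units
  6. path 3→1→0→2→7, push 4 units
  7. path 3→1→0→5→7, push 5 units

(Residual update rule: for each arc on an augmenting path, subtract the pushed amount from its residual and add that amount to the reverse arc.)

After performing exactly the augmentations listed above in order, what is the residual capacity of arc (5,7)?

after path 1 (3→8→2→1→0→5→7, push 7): res(5,7)=27
after path 2 (3→4→7, push 27): res(5,7)=27
after path 3 (3→1→0→7, push 2): res(5,7)=27
after path 4 (3→1→2→7, push 7): res(5,7)=27
after path 5 (3→1→5→7, push 7): res(5,7)=20
after path 6 (3→1→0→2→7, push 4): res(5,7)=20
after path 7 (3→1→0→5→7, push 5): res(5,7)=15

Residual capacity of (5,7): 15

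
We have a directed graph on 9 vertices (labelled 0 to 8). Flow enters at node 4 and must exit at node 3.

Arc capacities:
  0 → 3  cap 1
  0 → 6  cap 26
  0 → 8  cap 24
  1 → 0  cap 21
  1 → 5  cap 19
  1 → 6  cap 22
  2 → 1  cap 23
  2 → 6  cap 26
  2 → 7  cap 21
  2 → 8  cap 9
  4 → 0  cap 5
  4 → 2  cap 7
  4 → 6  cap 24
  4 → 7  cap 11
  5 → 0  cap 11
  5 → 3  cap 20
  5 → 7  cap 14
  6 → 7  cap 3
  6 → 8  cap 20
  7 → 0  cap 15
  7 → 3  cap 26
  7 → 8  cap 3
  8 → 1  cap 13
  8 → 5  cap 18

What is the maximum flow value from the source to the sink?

Maximum flow value: 46

augment #1: 4→0→3 bottleneck 1, total now 1
augment #2: 4→7→3 bottleneck 11, total now 12
augment #3: 4→2→7→3 bottleneck 7, total now 19
augment #4: 4→6→7→3 bottleneck 3, total now 22
augment #5: 4→0→8→5→3 bottleneck 4, total now 26
augment #6: 4→6→8→5→3 bottleneck 14, total now 40
augment #7: 4→6→8→1→5→3 bottleneck 2, total now 42
augment #8: 4→6→8→1→5→7→3 bottleneck 4, total now 46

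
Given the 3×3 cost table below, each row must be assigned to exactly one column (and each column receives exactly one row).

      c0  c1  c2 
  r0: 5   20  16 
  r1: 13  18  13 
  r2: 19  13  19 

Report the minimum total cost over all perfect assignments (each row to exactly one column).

optimal assignment: row0→col0 (cost 5), row1→col2 (cost 13), row2→col1 (cost 13)
total = 5 + 13 + 13 = 31

Minimum assignment cost: 31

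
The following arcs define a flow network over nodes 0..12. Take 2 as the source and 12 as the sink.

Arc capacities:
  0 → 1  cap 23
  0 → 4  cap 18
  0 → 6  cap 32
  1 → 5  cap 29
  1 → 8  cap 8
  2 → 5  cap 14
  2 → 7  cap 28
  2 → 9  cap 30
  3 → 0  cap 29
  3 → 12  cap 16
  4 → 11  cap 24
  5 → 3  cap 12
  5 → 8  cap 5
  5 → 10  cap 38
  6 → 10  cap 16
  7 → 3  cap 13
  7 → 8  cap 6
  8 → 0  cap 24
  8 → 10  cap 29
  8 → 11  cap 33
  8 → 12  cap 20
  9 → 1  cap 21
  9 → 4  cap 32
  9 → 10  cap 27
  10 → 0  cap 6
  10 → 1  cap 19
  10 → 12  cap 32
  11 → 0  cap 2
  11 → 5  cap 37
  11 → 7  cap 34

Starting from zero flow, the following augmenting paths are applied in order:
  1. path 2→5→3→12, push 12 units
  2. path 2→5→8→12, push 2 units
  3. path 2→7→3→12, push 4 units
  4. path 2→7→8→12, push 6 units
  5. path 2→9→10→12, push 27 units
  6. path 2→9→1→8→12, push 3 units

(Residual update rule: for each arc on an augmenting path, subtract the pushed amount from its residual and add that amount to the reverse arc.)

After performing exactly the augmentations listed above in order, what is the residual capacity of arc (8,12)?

Residual capacity of (8,12): 9

after path 1 (2→5→3→12, push 12): res(8,12)=20
after path 2 (2→5→8→12, push 2): res(8,12)=18
after path 3 (2→7→3→12, push 4): res(8,12)=18
after path 4 (2→7→8→12, push 6): res(8,12)=12
after path 5 (2→9→10→12, push 27): res(8,12)=12
after path 6 (2→9→1→8→12, push 3): res(8,12)=9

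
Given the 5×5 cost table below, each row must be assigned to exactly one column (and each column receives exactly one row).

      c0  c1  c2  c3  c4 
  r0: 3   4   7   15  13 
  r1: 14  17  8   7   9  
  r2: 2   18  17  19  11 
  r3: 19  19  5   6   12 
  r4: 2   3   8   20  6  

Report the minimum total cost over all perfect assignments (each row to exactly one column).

Minimum assignment cost: 24

optimal assignment: row0→col1 (cost 4), row1→col3 (cost 7), row2→col0 (cost 2), row3→col2 (cost 5), row4→col4 (cost 6)
total = 4 + 7 + 2 + 5 + 6 = 24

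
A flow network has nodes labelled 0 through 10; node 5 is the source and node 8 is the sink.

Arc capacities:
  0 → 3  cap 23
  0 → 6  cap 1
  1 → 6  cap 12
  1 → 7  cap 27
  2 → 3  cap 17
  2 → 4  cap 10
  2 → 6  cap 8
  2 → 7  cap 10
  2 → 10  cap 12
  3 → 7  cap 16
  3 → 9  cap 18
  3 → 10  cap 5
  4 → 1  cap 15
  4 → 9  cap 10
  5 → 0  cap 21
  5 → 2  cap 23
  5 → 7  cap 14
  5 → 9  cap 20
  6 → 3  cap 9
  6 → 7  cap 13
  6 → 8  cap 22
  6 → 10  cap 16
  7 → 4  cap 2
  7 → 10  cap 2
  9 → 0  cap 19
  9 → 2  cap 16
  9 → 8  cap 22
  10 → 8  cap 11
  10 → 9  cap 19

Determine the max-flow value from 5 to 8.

Maximum flow value: 54

augment #1: 5→9→8 bottleneck 20, total now 20
augment #2: 5→0→6→8 bottleneck 1, total now 21
augment #3: 5→2→6→8 bottleneck 8, total now 29
augment #4: 5→2→10→8 bottleneck 11, total now 40
augment #5: 5→0→3→9→8 bottleneck 2, total now 42
augment #6: 5→2→4→1→6→8 bottleneck 4, total now 46
augment #7: 5→7→4→1→6→8 bottleneck 2, total now 48
augment #8: 5→7→10→2→4→1→6→8 bottleneck 2, total now 50
augment #9: 5→0→3→9→2→4→1→6→8 bottleneck 4, total now 54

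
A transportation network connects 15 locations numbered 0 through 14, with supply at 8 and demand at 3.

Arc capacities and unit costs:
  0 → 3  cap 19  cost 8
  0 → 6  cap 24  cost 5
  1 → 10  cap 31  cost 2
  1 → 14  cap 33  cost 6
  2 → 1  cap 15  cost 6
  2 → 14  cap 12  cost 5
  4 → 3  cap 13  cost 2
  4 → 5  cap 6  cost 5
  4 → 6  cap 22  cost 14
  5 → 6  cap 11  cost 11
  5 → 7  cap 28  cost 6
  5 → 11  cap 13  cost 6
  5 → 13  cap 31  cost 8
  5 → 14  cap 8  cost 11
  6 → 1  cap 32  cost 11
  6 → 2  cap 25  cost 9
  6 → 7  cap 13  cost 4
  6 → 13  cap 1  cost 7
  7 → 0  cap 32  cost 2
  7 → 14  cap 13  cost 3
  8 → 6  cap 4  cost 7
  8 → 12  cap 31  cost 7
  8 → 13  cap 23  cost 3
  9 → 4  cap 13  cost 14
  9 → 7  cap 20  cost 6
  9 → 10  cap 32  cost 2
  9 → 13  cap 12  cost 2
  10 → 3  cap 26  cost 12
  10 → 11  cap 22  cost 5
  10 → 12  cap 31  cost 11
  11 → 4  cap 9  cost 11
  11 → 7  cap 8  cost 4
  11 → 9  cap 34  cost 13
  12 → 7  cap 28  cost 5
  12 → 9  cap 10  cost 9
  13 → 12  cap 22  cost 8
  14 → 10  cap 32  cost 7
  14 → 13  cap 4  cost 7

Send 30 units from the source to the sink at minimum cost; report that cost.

Minimum cost for 30 units: 747

shortest-cost path #1: 8→6→7→0→3 push 4 @ unit cost 21 (adds 84)
shortest-cost path #2: 8→12→7→0→3 push 15 @ unit cost 22 (adds 330)
shortest-cost path #3: 8→12→9→10→3 push 10 @ unit cost 30 (adds 300)
shortest-cost path #4: 8→12→7→6→1→10→3 push 1 @ unit cost 33 (adds 33)
total cost = 747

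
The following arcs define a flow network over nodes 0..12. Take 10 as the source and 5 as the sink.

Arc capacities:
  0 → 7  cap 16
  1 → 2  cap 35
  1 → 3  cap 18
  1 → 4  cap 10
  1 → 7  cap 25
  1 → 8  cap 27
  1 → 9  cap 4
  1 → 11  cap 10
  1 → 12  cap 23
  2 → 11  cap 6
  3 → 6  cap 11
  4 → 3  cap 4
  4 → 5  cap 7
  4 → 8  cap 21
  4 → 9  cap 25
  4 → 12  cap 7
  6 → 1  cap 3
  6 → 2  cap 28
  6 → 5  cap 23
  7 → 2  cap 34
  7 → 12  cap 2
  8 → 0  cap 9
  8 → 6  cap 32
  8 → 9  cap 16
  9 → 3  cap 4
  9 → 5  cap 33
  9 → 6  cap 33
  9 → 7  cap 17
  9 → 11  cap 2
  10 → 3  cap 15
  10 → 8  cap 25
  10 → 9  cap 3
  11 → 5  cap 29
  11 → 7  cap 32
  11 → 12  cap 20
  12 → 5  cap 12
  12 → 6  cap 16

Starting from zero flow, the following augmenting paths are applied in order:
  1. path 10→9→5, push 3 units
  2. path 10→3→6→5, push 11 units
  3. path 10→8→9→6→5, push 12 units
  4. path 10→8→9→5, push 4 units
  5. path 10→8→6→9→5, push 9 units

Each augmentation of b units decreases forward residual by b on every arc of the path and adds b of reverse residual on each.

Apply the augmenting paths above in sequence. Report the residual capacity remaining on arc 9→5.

Residual capacity of (9,5): 17

after path 1 (10→9→5, push 3): res(9,5)=30
after path 2 (10→3→6→5, push 11): res(9,5)=30
after path 3 (10→8→9→6→5, push 12): res(9,5)=30
after path 4 (10→8→9→5, push 4): res(9,5)=26
after path 5 (10→8→6→9→5, push 9): res(9,5)=17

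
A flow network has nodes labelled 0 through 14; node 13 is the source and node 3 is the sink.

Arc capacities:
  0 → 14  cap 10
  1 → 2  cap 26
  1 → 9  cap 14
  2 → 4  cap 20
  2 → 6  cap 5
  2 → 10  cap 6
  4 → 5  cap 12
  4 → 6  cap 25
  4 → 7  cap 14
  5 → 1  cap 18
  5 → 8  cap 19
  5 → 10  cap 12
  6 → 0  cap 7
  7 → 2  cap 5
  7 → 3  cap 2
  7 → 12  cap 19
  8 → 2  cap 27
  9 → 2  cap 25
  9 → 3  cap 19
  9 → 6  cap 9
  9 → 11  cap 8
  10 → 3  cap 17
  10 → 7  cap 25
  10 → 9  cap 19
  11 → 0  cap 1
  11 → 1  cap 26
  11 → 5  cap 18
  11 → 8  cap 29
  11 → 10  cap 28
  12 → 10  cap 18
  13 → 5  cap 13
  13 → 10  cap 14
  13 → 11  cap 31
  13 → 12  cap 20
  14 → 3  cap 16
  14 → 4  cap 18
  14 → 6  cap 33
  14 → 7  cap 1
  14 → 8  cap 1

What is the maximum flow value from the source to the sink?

Maximum flow value: 46

augment #1: 13→10→3 bottleneck 14, total now 14
augment #2: 13→5→10→3 bottleneck 3, total now 17
augment #3: 13→5→1→9→3 bottleneck 10, total now 27
augment #4: 13→11→0→14→3 bottleneck 1, total now 28
augment #5: 13→11→1→9→3 bottleneck 4, total now 32
augment #6: 13→11→10→7→3 bottleneck 2, total now 34
augment #7: 13→11→10→9→3 bottleneck 5, total now 39
augment #8: 13→11→1→2→6→0→14→3 bottleneck 5, total now 44
augment #9: 13→11→10→9→6→0→14→3 bottleneck 2, total now 46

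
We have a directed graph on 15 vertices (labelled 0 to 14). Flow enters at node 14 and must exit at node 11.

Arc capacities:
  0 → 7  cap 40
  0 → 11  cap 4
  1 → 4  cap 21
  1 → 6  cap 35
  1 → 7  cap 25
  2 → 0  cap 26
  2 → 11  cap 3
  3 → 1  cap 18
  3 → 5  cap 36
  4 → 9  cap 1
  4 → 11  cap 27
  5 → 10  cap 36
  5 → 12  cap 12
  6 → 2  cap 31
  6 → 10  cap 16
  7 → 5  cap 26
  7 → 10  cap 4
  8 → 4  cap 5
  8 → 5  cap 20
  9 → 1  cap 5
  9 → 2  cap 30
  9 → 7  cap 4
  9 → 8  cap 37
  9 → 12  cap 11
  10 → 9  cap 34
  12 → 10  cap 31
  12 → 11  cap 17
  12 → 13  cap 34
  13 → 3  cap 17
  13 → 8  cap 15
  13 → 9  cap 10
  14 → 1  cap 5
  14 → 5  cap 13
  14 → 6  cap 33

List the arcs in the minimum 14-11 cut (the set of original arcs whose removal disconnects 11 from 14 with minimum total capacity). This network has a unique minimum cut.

Min-cut arcs: {(0,11), (2,11), (5,12), (8,4), (9,1), (9,12), (14,1)} (total capacity 45)

augment #1: 14→1→4→11 push 5
augment #2: 14→5→12→11 push 12
augment #3: 14→6→2→11 push 3
augment #4: 14→6→2→0→11 push 4
augment #5: 14→5→10→9→12→11 push 1
augment #6: 14→6→10→9→12→11 push 4
augment #7: 14→6→10→9→1→4→11 push 5
augment #8: 14→6→10→9→8→4→11 push 5
augment #9: 14→6→10→9→12→13→3→1→4→11 push 2
augment #10: 14→6→2→0→7→10→9→12→13→3→1→4→11 push 4
max flow = 45; residual-reachable set from 14 gives S-side
cut edges (S→T): {(0,11), (2,11), (5,12), (8,4), (9,1), (9,12), (14,1)} total cap 45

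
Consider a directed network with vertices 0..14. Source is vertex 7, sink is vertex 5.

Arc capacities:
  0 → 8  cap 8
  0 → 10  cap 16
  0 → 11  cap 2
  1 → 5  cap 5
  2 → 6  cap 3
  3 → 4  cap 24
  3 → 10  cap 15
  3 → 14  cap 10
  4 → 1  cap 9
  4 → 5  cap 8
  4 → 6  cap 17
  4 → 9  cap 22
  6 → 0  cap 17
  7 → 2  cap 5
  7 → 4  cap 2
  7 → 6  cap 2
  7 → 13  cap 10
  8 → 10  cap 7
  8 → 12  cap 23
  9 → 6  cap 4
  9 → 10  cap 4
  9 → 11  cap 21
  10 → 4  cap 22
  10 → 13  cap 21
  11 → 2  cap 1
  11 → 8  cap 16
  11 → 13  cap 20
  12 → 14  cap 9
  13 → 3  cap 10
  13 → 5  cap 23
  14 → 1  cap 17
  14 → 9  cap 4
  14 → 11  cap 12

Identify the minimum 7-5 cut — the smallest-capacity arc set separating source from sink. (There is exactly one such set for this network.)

Min-cut arcs: {(2,6), (7,4), (7,6), (7,13)} (total capacity 17)

augment #1: 7→4→5 push 2
augment #2: 7→13→5 push 10
augment #3: 7→6→0→10→4→5 push 2
augment #4: 7→2→6→0→10→4→5 push 3
max flow = 17; residual-reachable set from 7 gives S-side
cut edges (S→T): {(2,6), (7,4), (7,6), (7,13)} total cap 17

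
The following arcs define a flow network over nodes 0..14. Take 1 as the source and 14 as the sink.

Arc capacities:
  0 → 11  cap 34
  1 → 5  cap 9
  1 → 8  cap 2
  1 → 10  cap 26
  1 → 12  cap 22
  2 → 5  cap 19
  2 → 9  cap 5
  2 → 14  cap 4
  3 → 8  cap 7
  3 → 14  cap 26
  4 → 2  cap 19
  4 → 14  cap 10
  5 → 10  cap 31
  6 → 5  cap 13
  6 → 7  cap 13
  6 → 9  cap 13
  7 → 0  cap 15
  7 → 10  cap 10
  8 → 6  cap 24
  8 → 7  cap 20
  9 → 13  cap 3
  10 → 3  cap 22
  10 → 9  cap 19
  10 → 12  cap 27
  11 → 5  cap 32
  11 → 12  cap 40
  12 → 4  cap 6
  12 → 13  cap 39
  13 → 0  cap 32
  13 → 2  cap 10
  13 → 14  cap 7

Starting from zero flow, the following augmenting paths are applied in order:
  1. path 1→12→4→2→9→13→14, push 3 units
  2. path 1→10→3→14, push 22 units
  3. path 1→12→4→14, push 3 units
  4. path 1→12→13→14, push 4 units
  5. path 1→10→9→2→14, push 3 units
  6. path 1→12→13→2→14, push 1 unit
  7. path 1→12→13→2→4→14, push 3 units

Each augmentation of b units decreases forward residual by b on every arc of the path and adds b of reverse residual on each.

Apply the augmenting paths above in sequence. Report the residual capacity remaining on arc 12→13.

after path 1 (1→12→4→2→9→13→14, push 3): res(12,13)=39
after path 2 (1→10→3→14, push 22): res(12,13)=39
after path 3 (1→12→4→14, push 3): res(12,13)=39
after path 4 (1→12→13→14, push 4): res(12,13)=35
after path 5 (1→10→9→2→14, push 3): res(12,13)=35
after path 6 (1→12→13→2→14, push 1): res(12,13)=34
after path 7 (1→12→13→2→4→14, push 3): res(12,13)=31

Residual capacity of (12,13): 31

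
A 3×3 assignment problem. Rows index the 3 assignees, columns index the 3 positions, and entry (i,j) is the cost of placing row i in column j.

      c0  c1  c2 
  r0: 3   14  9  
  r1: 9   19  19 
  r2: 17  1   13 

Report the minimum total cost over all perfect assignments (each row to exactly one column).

optimal assignment: row0→col2 (cost 9), row1→col0 (cost 9), row2→col1 (cost 1)
total = 9 + 9 + 1 = 19

Minimum assignment cost: 19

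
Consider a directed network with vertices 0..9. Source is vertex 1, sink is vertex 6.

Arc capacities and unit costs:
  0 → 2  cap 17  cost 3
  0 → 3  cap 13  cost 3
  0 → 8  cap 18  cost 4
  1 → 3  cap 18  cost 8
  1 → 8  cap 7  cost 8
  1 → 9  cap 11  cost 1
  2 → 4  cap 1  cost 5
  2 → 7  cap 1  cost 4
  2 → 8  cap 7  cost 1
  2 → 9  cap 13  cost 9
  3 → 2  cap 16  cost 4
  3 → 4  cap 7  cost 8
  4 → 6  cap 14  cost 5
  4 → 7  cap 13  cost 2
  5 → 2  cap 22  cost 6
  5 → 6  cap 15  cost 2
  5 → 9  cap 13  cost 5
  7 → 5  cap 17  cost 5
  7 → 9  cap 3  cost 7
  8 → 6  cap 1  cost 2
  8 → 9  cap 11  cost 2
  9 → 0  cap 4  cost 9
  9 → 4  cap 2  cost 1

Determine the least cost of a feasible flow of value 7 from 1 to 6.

shortest-cost path #1: 1→9→4→6 push 2 @ unit cost 7 (adds 14)
shortest-cost path #2: 1→8→6 push 1 @ unit cost 10 (adds 10)
shortest-cost path #3: 1→3→4→6 push 4 @ unit cost 21 (adds 84)
total cost = 108

Minimum cost for 7 units: 108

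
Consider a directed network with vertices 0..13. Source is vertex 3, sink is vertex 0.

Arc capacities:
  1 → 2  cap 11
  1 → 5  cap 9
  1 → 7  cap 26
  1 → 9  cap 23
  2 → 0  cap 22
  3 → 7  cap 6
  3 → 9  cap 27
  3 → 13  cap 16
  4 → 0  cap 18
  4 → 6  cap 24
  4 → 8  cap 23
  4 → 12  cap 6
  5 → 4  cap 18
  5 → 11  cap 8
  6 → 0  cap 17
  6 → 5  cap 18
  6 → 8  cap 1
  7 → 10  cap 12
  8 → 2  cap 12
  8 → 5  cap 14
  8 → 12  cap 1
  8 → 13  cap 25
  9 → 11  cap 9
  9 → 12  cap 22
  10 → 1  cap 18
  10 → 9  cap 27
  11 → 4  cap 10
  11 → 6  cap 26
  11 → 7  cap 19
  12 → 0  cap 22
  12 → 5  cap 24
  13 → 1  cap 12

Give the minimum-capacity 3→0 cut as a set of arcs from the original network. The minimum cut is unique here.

augment #1: 3→9→12→0 push 22
augment #2: 3→9→11→4→0 push 5
augment #3: 3→13→1→2→0 push 11
augment #4: 3→13→1→5→4→0 push 1
augment #5: 3→7→10→1→5→4→0 push 6
max flow = 45; residual-reachable set from 3 gives S-side
cut edges (S→T): {(3,7), (3,9), (13,1)} total cap 45

Min-cut arcs: {(3,7), (3,9), (13,1)} (total capacity 45)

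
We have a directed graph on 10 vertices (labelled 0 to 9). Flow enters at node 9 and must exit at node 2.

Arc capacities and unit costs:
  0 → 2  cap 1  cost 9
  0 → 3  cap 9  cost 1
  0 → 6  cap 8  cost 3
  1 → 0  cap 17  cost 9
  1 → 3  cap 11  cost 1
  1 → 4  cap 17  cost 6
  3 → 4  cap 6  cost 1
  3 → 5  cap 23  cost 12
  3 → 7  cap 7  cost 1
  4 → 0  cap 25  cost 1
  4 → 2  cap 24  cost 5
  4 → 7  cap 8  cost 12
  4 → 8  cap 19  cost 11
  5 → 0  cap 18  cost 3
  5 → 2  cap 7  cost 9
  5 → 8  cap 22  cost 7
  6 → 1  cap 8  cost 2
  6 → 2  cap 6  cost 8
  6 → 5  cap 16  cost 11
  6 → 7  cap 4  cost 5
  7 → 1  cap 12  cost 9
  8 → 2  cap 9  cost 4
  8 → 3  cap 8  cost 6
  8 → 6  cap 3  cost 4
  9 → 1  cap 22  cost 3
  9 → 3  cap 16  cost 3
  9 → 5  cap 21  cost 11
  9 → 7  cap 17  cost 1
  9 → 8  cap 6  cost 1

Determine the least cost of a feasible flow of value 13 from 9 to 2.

shortest-cost path #1: 9→8→2 push 6 @ unit cost 5 (adds 30)
shortest-cost path #2: 9→3→4→2 push 6 @ unit cost 9 (adds 54)
shortest-cost path #3: 9→1→4→2 push 1 @ unit cost 14 (adds 14)
total cost = 98

Minimum cost for 13 units: 98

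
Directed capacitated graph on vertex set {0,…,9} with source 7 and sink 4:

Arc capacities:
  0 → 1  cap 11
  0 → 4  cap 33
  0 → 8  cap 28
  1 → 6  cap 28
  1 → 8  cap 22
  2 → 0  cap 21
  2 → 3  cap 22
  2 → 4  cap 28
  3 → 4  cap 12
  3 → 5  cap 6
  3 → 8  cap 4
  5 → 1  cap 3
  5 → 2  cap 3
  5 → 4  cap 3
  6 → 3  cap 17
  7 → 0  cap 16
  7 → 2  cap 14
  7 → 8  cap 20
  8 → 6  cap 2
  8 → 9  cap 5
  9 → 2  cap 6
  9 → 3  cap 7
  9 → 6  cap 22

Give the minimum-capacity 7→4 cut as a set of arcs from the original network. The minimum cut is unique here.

Min-cut arcs: {(7,0), (7,2), (8,6), (8,9)} (total capacity 37)

augment #1: 7→0→4 push 16
augment #2: 7→2→4 push 14
augment #3: 7→8→6→3→4 push 2
augment #4: 7→8→9→2→4 push 5
max flow = 37; residual-reachable set from 7 gives S-side
cut edges (S→T): {(7,0), (7,2), (8,6), (8,9)} total cap 37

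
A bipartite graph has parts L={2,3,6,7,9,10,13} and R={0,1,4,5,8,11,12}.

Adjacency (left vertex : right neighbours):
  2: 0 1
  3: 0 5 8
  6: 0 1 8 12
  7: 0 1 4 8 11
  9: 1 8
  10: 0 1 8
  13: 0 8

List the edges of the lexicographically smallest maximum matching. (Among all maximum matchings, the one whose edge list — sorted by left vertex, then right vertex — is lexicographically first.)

|M| = 6 (so the lex-smallest maximum matching has 6 edges)
process left vertices in ascending order; for each, take the smallest-labelled available neighbour that still permits 6 edges overall, or leave it unmatched if none does
lex-smallest matching: {2-0, 3-5, 6-12, 7-4, 9-1, 10-8}

Lex-smallest maximum matching: {(2,0), (3,5), (6,12), (7,4), (9,1), (10,8)}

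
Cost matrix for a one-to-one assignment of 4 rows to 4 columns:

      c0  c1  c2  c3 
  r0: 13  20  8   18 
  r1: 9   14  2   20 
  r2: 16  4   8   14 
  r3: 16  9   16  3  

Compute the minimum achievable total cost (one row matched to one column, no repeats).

Minimum assignment cost: 22

optimal assignment: row0→col0 (cost 13), row1→col2 (cost 2), row2→col1 (cost 4), row3→col3 (cost 3)
total = 13 + 2 + 4 + 3 = 22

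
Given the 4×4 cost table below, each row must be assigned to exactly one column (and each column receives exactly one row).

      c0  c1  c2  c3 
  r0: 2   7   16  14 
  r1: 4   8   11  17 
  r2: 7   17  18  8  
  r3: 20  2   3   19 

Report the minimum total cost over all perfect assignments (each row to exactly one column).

optimal assignment: row0→col0 (cost 2), row1→col1 (cost 8), row2→col3 (cost 8), row3→col2 (cost 3)
total = 2 + 8 + 8 + 3 = 21

Minimum assignment cost: 21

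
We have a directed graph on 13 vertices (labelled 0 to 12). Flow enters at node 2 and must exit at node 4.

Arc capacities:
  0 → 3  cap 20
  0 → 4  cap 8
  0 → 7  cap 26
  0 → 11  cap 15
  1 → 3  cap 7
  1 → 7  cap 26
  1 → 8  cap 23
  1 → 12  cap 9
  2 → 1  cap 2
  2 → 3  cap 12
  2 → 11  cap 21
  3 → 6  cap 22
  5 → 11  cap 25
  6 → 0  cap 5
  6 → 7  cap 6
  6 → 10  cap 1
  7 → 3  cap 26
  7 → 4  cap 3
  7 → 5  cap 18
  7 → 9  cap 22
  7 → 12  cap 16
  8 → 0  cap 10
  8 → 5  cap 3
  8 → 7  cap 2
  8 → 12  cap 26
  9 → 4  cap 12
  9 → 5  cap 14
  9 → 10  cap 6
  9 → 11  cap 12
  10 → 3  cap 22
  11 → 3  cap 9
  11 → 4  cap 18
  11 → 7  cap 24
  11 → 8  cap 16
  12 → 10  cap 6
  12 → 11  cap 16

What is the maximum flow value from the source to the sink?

augment #1: 2→11→4 bottleneck 18, total now 18
augment #2: 2→1→7→4 bottleneck 2, total now 20
augment #3: 2→11→7→4 bottleneck 1, total now 21
augment #4: 2→3→6→0→4 bottleneck 5, total now 26
augment #5: 2→11→7→9→4 bottleneck 2, total now 28
augment #6: 2→3→6→7→9→4 bottleneck 6, total now 34

Maximum flow value: 34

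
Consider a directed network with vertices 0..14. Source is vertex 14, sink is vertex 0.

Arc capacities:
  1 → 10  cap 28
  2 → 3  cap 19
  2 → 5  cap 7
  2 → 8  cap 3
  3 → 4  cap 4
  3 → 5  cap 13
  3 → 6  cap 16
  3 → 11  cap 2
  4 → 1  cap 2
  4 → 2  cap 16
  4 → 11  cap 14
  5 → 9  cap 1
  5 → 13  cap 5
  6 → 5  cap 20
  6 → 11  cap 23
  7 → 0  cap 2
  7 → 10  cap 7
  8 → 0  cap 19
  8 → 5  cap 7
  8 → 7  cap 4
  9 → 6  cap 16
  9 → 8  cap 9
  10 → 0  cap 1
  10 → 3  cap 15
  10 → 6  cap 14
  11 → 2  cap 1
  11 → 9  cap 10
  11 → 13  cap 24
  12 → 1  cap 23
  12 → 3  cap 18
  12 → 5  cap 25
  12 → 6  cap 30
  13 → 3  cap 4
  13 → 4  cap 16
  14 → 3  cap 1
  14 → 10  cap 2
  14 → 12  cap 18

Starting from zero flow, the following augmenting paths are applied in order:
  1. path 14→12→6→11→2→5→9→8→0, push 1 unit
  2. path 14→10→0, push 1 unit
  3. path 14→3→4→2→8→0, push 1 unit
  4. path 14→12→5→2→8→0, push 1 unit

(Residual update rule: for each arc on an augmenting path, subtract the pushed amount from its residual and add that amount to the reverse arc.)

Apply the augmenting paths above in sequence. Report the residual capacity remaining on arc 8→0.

Residual capacity of (8,0): 16

after path 1 (14→12→6→11→2→5→9→8→0, push 1): res(8,0)=18
after path 2 (14→10→0, push 1): res(8,0)=18
after path 3 (14→3→4→2→8→0, push 1): res(8,0)=17
after path 4 (14→12→5→2→8→0, push 1): res(8,0)=16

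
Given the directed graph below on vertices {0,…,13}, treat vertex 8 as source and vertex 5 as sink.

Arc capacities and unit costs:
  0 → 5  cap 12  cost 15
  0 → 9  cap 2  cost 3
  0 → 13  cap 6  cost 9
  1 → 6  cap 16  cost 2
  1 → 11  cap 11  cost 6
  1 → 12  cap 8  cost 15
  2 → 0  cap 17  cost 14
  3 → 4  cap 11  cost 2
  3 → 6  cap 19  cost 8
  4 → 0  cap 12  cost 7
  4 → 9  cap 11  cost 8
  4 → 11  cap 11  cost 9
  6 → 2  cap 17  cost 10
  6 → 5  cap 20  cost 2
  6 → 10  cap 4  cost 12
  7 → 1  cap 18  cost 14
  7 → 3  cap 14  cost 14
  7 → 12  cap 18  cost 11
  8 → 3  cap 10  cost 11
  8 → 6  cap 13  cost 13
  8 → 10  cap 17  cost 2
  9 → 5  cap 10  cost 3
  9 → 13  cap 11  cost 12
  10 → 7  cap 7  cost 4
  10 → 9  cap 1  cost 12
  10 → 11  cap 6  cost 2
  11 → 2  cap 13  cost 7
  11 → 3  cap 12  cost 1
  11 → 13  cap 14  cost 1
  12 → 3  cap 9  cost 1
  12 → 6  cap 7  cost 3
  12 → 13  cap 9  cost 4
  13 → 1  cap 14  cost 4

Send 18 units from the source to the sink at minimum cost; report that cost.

Minimum cost for 18 units: 258

shortest-cost path #1: 8→10→11→13→1→6→5 push 6 @ unit cost 13 (adds 78)
shortest-cost path #2: 8→6→5 push 12 @ unit cost 15 (adds 180)
total cost = 258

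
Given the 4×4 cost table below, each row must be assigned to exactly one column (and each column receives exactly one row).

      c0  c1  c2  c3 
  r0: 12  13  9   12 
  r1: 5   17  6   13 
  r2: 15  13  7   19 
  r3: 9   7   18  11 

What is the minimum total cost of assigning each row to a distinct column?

Minimum assignment cost: 31

optimal assignment: row0→col3 (cost 12), row1→col0 (cost 5), row2→col2 (cost 7), row3→col1 (cost 7)
total = 12 + 5 + 7 + 7 = 31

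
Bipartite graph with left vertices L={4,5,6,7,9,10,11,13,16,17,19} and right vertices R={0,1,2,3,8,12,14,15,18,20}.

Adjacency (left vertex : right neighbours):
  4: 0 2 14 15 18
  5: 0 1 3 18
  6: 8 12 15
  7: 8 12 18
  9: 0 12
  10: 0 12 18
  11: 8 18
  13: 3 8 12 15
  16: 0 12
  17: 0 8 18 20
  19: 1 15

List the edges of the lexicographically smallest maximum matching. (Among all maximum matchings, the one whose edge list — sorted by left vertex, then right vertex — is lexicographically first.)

Lex-smallest maximum matching: {(4,2), (5,0), (6,15), (7,8), (9,12), (10,18), (13,3), (17,20), (19,1)}

|M| = 9 (so the lex-smallest maximum matching has 9 edges)
process left vertices in ascending order; for each, take the smallest-labelled available neighbour that still permits 9 edges overall, or leave it unmatched if none does
lex-smallest matching: {4-2, 5-0, 6-15, 7-8, 9-12, 10-18, 13-3, 17-20, 19-1}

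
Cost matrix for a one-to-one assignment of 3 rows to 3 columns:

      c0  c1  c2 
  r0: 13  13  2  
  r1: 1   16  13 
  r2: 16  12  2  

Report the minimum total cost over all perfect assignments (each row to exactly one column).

optimal assignment: row0→col2 (cost 2), row1→col0 (cost 1), row2→col1 (cost 12)
total = 2 + 1 + 12 = 15

Minimum assignment cost: 15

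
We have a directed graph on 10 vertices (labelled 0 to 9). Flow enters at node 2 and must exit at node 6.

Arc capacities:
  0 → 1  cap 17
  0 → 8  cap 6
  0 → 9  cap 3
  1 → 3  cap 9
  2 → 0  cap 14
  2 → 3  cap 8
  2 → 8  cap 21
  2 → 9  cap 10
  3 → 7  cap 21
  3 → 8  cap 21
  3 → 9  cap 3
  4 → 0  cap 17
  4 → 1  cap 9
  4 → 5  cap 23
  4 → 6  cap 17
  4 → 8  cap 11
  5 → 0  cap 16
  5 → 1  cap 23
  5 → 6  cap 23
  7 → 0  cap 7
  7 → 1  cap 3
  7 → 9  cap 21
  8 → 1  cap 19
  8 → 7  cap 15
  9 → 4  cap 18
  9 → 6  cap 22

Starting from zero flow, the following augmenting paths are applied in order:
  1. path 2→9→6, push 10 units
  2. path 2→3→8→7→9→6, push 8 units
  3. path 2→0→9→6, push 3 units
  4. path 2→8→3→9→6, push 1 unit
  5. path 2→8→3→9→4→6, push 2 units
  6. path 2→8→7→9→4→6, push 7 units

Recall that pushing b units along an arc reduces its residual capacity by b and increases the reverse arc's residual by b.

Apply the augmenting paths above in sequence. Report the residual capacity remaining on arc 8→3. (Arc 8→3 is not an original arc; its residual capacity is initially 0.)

after path 1 (2→9→6, push 10): res(8,3)=0
after path 2 (2→3→8→7→9→6, push 8): res(8,3)=8
after path 3 (2→0→9→6, push 3): res(8,3)=8
after path 4 (2→8→3→9→6, push 1): res(8,3)=7
after path 5 (2→8→3→9→4→6, push 2): res(8,3)=5
after path 6 (2→8→7→9→4→6, push 7): res(8,3)=5

Residual capacity of (8,3): 5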